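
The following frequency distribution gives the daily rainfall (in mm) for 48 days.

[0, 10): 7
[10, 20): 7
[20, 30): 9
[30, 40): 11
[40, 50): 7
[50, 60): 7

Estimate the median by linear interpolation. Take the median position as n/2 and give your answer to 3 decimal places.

Cumulative frequencies: 7, 14, 23, 34, 41, 48
n = 48; position = n/2 = 24.
This falls in the class [30, 40): L = 30, F = 23, f = 11, h = 10.
Median ≈ 30 + ((24 − 23) / 11) × 10 = 30.9091

30.909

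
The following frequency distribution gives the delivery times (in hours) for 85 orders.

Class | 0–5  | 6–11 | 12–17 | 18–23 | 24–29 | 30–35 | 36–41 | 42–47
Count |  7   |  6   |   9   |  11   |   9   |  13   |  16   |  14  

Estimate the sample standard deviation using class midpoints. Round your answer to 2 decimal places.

Midpoints: 2.5, 8.5, 14.5, 20.5, 26.5, 32.5, 38.5, 44.5
n = 85, Σfm = 2324.5, mean = 27.3471
Σfm² = 78483.25
Σf(m − x̄)² = Σfm² − (Σfm)²/n = 78483.25 − 2324.5²/85 = 14915.0118
Sample variance = 14915.0118 / 84 = 177.5597
Standard deviation = √177.5597 = 13.3252

13.33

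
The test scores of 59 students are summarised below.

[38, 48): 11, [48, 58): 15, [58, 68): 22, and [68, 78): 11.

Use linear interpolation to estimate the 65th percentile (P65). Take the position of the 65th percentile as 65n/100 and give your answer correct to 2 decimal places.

63.61

Cumulative frequencies: 11, 26, 48, 59
n = 59; position = 65n/100 = 38.35.
This falls in the class [58, 68): L = 58, F = 26, f = 22, h = 10.
65th percentile ≈ 58 + ((38.35 − 26) / 22) × 10 = 63.6136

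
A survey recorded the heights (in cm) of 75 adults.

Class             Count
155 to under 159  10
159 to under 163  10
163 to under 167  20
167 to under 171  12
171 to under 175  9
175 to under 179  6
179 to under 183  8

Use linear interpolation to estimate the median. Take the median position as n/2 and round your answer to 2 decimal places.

166.50

Cumulative frequencies: 10, 20, 40, 52, 61, 67, 75
n = 75; position = n/2 = 37.5.
This falls in the class 163 to under 167: L = 163, F = 20, f = 20, h = 4.
Median ≈ 163 + ((37.5 − 20) / 20) × 4 = 166.5000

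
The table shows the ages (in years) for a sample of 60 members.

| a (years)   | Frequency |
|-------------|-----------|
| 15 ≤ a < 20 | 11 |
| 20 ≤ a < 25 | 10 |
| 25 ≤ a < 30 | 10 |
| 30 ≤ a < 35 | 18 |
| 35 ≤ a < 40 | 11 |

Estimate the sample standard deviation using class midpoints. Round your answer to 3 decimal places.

6.979

Midpoints: 17.5, 22.5, 27.5, 32.5, 37.5
n = 60, Σfm = 1690, mean = 28.1667
Σfm² = 50475
Σf(m − x̄)² = Σfm² − (Σfm)²/n = 50475 − 1690²/60 = 2873.3333
Sample variance = 2873.3333 / 59 = 48.7006
Standard deviation = √48.7006 = 6.9786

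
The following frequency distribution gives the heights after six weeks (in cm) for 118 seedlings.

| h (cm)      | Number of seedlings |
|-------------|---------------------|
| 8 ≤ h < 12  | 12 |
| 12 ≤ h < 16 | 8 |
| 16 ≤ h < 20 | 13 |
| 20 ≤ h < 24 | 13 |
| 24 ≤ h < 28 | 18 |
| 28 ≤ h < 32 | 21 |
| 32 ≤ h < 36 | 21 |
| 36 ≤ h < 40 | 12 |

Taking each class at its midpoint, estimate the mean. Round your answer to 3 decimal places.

25.593

Midpoints: 10, 14, 18, 22, 26, 30, 34, 38
Σfm = 12×10 + 8×14 + 13×18 + 13×22 + 18×26 + 21×30 + 21×34 + 12×38 = 3020
n = Σf = 118
Mean = 3020 / 118 = 25.5932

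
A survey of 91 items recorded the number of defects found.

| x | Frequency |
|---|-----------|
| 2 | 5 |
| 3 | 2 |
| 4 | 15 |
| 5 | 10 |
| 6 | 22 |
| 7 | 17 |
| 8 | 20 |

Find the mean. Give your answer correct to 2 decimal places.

5.90

Values: 2, 3, 4, 5, 6, 7, 8
Σfx = 5×2 + 2×3 + 15×4 + 10×5 + 22×6 + 17×7 + 20×8 = 537
n = Σf = 91
Mean = 537 / 91 = 5.9011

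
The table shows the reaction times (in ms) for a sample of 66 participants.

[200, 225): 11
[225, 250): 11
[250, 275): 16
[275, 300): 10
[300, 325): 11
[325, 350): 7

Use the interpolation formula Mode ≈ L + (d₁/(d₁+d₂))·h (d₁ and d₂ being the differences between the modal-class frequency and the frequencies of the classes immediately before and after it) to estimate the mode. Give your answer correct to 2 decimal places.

261.36

Modal class: [250, 275) (highest frequency 16).
d₁ = 16 − 11 = 5, d₂ = 16 − 10 = 6
Mode ≈ 250 + (5/(5+6)) × 25 = 250 + 11.3636 = 261.3636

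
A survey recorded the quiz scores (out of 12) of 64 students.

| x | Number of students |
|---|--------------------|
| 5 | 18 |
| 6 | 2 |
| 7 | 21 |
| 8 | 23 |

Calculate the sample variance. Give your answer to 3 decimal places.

Values: 5, 6, 7, 8
n = 64, Σfx = 433, mean = 6.7656
Σfx² = 3023
Σf(x − x̄)² = Σfx² − (Σfx)²/n = 3023 − 433²/64 = 93.4844
Sample variance = 93.4844 / 63 = 1.4839

1.484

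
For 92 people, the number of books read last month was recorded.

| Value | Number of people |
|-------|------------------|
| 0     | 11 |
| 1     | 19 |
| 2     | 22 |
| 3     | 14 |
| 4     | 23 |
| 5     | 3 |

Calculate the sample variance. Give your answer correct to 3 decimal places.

Values: 0, 1, 2, 3, 4, 5
n = 92, Σfx = 212, mean = 2.3043
Σfx² = 676
Σf(x − x̄)² = Σfx² − (Σfx)²/n = 676 − 212²/92 = 187.4783
Sample variance = 187.4783 / 91 = 2.0602

2.060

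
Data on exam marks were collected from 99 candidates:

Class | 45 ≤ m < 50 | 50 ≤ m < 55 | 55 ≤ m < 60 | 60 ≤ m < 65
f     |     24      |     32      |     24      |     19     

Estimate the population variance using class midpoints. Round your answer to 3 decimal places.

Midpoints: 47.5, 52.5, 57.5, 62.5
n = 99, Σfm = 5387.5, mean = 54.4192
Σfm² = 295918.75
Σf(m − x̄)² = Σfm² − (Σfm)²/n = 295918.75 − 5387.5²/99 = 2735.3535
Population variance = 2735.3535 / 99 = 27.6298

27.630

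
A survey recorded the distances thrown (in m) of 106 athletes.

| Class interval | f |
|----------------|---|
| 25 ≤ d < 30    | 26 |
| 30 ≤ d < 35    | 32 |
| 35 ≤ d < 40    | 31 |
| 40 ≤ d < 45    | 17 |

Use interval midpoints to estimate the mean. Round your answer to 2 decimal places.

34.34

Midpoints: 27.5, 32.5, 37.5, 42.5
Σfm = 26×27.5 + 32×32.5 + 31×37.5 + 17×42.5 = 3640
n = Σf = 106
Mean = 3640 / 106 = 34.3396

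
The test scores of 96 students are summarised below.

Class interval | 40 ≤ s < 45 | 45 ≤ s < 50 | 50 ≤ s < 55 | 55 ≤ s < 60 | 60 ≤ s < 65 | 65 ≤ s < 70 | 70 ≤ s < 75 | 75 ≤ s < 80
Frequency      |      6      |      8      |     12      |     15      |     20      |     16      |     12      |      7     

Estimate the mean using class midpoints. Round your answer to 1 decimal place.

Midpoints: 42.5, 47.5, 52.5, 57.5, 62.5, 67.5, 72.5, 77.5
Σfm = 6×42.5 + 8×47.5 + 12×52.5 + 15×57.5 + 20×62.5 + 16×67.5 + 12×72.5 + 7×77.5 = 5870
n = Σf = 96
Mean = 5870 / 96 = 61.1458

61.1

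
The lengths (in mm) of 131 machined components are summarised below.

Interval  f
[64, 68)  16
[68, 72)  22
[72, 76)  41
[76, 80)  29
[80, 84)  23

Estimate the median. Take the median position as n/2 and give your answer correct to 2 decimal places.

74.68

Cumulative frequencies: 16, 38, 79, 108, 131
n = 131; position = n/2 = 65.5.
This falls in the class [72, 76): L = 72, F = 38, f = 41, h = 4.
Median ≈ 72 + ((65.5 − 38) / 41) × 4 = 74.6829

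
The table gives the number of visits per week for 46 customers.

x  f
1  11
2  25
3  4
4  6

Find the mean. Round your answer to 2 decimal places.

Values: 1, 2, 3, 4
Σfx = 11×1 + 25×2 + 4×3 + 6×4 = 97
n = Σf = 46
Mean = 97 / 46 = 2.1087

2.11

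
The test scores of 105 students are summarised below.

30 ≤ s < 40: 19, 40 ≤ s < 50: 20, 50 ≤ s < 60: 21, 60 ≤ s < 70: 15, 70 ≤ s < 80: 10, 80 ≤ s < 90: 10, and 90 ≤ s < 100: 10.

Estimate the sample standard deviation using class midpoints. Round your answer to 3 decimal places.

19.114

Midpoints: 35, 45, 55, 65, 75, 85, 95
n = 105, Σfm = 6245, mean = 59.4762
Σfm² = 409425
Σf(m − x̄)² = Σfm² − (Σfm)²/n = 409425 − 6245²/105 = 37996.1905
Sample variance = 37996.1905 / 104 = 365.3480
Standard deviation = √365.3480 = 19.1141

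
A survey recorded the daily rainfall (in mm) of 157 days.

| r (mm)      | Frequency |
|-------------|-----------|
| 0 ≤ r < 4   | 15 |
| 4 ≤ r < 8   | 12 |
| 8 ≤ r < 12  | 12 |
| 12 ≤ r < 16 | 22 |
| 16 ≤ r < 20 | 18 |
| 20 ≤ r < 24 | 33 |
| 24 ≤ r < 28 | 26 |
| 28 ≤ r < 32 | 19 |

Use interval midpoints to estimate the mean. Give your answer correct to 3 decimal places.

Midpoints: 2, 6, 10, 14, 18, 22, 26, 30
Σfm = 15×2 + 12×6 + 12×10 + 22×14 + 18×18 + 33×22 + 26×26 + 19×30 = 2826
n = Σf = 157
Mean = 2826 / 157 = 18.0000

18.000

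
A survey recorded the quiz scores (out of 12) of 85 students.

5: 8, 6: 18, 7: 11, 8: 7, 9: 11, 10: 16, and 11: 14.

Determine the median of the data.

8

Cumulative frequencies: 8, 26, 37, 44, 55, 71, 85
n = 85, so the median is the value in position (n+1)/2 = 43.
Position 43 falls at value 8.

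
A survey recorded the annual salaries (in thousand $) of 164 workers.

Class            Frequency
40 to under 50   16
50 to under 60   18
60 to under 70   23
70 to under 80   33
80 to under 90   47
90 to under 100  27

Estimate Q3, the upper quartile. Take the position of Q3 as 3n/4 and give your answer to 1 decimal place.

Cumulative frequencies: 16, 34, 57, 90, 137, 164
n = 164; position = 3n/4 = 123.
This falls in the class 80 to under 90: L = 80, F = 90, f = 47, h = 10.
Upper quartile ≈ 80 + ((123 − 90) / 47) × 10 = 87.0213

87.0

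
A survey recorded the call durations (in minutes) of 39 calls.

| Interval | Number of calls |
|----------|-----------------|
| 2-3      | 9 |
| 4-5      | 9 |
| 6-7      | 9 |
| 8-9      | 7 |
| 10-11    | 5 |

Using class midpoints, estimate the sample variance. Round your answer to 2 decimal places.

7.31

Midpoints: 2.5, 4.5, 6.5, 8.5, 10.5
n = 39, Σfm = 233.5, mean = 5.9872
Σfm² = 1675.75
Σf(m − x̄)² = Σfm² − (Σfm)²/n = 1675.75 − 233.5²/39 = 277.7436
Sample variance = 277.7436 / 38 = 7.3090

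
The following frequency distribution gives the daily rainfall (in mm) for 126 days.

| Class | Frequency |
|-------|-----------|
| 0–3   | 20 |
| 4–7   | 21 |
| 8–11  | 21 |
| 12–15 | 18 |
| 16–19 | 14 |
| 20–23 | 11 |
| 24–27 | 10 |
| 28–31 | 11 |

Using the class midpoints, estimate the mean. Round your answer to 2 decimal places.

Midpoints: 1.5, 5.5, 9.5, 13.5, 17.5, 21.5, 25.5, 29.5
Σfm = 20×1.5 + 21×5.5 + 21×9.5 + 18×13.5 + 14×17.5 + 11×21.5 + 10×25.5 + 11×29.5 = 1649
n = Σf = 126
Mean = 1649 / 126 = 13.0873

13.09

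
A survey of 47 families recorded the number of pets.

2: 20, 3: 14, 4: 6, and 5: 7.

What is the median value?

Cumulative frequencies: 20, 34, 40, 47
n = 47, so the median is the value in position (n+1)/2 = 24.
Position 24 falls at value 3.

3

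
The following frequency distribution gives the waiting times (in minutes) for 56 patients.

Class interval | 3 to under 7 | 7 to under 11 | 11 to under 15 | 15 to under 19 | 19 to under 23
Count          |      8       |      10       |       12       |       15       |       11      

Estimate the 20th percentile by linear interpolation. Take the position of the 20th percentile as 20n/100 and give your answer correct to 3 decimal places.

Cumulative frequencies: 8, 18, 30, 45, 56
n = 56; position = 20n/100 = 11.2.
This falls in the class 7 to under 11: L = 7, F = 8, f = 10, h = 4.
20th percentile ≈ 7 + ((11.2 − 8) / 10) × 4 = 8.2800

8.280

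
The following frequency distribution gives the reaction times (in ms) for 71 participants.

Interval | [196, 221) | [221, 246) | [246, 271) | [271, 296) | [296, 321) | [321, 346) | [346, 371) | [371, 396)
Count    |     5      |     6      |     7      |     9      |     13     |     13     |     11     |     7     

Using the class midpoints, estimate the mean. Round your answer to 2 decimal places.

306.74

Midpoints: 208.5, 233.5, 258.5, 283.5, 308.5, 333.5, 358.5, 383.5
Σfm = 5×208.5 + 6×233.5 + 7×258.5 + 9×283.5 + 13×308.5 + 13×333.5 + 11×358.5 + 7×383.5 = 21778.5
n = Σf = 71
Mean = 21778.5 / 71 = 306.7394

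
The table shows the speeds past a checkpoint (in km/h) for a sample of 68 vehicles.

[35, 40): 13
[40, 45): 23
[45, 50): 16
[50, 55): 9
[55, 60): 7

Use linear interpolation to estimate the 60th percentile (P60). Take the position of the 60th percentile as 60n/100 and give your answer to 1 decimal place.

Cumulative frequencies: 13, 36, 52, 61, 68
n = 68; position = 60n/100 = 40.8.
This falls in the class [45, 50): L = 45, F = 36, f = 16, h = 5.
60th percentile ≈ 45 + ((40.8 − 36) / 16) × 5 = 46.5000

46.5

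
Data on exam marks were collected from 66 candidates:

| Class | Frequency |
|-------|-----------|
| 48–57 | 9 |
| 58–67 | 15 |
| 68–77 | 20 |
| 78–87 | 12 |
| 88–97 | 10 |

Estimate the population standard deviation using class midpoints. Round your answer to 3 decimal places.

12.492

Midpoints: 52.5, 62.5, 72.5, 82.5, 92.5
n = 66, Σfm = 4775, mean = 72.3485
Σfm² = 355762.5
Σf(m − x̄)² = Σfm² − (Σfm)²/n = 355762.5 − 4775²/66 = 10298.4848
Population variance = 10298.4848 / 66 = 156.0376
Standard deviation = √156.0376 = 12.4915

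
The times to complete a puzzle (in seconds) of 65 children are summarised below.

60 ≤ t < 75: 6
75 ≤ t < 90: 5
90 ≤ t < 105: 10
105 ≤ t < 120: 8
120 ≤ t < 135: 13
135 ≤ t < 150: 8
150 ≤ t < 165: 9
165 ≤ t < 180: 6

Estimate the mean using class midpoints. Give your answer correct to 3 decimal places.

Midpoints: 67.5, 82.5, 97.5, 112.5, 127.5, 142.5, 157.5, 172.5
Σfm = 6×67.5 + 5×82.5 + 10×97.5 + 8×112.5 + 13×127.5 + 8×142.5 + 9×157.5 + 6×172.5 = 7942.5
n = Σf = 65
Mean = 7942.5 / 65 = 122.1923

122.192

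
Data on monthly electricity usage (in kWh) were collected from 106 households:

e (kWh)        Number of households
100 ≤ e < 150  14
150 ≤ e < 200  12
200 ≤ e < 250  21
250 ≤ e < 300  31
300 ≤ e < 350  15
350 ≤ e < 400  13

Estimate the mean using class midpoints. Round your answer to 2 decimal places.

253.30

Midpoints: 125, 175, 225, 275, 325, 375
Σfm = 14×125 + 12×175 + 21×225 + 31×275 + 15×325 + 13×375 = 26850
n = Σf = 106
Mean = 26850 / 106 = 253.3019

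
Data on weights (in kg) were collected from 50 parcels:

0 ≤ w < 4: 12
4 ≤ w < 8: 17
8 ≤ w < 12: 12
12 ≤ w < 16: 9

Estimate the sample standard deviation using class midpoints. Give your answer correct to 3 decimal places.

Midpoints: 2, 6, 10, 14
n = 50, Σfm = 372, mean = 7.4400
Σfm² = 3624
Σf(m − x̄)² = Σfm² − (Σfm)²/n = 3624 − 372²/50 = 856.3200
Sample variance = 856.3200 / 49 = 17.4759
Standard deviation = √17.4759 = 4.1804

4.180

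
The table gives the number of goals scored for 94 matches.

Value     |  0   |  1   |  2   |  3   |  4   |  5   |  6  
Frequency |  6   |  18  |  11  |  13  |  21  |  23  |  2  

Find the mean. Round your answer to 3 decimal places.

3.085

Values: 0, 1, 2, 3, 4, 5, 6
Σfx = 6×0 + 18×1 + 11×2 + 13×3 + 21×4 + 23×5 + 2×6 = 290
n = Σf = 94
Mean = 290 / 94 = 3.0851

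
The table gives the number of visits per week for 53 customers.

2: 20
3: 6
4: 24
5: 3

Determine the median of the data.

4

Cumulative frequencies: 20, 26, 50, 53
n = 53, so the median is the value in position (n+1)/2 = 27.
Position 27 falls at value 4.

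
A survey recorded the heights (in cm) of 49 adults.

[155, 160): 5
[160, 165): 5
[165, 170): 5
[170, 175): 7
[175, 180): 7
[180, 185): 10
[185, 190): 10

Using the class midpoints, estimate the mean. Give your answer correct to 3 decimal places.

Midpoints: 157.5, 162.5, 167.5, 172.5, 177.5, 182.5, 187.5
Σfm = 5×157.5 + 5×162.5 + 5×167.5 + 7×172.5 + 7×177.5 + 10×182.5 + 10×187.5 = 8587.5
n = Σf = 49
Mean = 8587.5 / 49 = 175.2551

175.255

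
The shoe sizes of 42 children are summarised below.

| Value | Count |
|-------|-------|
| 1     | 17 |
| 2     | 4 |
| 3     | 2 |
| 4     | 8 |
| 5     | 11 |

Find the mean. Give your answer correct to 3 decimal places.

Values: 1, 2, 3, 4, 5
Σfx = 17×1 + 4×2 + 2×3 + 8×4 + 11×5 = 118
n = Σf = 42
Mean = 118 / 42 = 2.8095

2.810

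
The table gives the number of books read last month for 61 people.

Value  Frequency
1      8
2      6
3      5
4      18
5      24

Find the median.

Cumulative frequencies: 8, 14, 19, 37, 61
n = 61, so the median is the value in position (n+1)/2 = 31.
Position 31 falls at value 4.

4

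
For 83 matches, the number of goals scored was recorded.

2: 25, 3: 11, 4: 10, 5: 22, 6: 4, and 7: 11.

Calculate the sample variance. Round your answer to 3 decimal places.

3.024

Values: 2, 3, 4, 5, 6, 7
n = 83, Σfx = 334, mean = 4.0241
Σfx² = 1592
Σf(x − x̄)² = Σfx² − (Σfx)²/n = 1592 − 334²/83 = 247.9518
Sample variance = 247.9518 / 82 = 3.0238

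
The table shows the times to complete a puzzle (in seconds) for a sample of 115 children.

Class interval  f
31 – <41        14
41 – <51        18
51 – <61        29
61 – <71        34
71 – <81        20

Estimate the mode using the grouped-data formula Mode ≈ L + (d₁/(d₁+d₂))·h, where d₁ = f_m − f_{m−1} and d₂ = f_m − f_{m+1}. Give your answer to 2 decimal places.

Modal class: 61 – <71 (highest frequency 34).
d₁ = 34 − 29 = 5, d₂ = 34 − 20 = 14
Mode ≈ 61 + (5/(5+14)) × 10 = 61 + 2.6316 = 63.6316

63.63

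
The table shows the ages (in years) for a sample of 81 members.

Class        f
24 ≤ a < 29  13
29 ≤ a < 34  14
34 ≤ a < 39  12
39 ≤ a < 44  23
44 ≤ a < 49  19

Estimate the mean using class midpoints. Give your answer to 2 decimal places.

Midpoints: 26.5, 31.5, 36.5, 41.5, 46.5
Σfm = 13×26.5 + 14×31.5 + 12×36.5 + 23×41.5 + 19×46.5 = 3061.5
n = Σf = 81
Mean = 3061.5 / 81 = 37.7963

37.80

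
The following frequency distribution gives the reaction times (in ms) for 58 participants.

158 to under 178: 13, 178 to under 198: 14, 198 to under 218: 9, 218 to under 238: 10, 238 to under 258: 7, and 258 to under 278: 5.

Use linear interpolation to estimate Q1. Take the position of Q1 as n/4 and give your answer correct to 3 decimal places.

180.143

Cumulative frequencies: 13, 27, 36, 46, 53, 58
n = 58; position = n/4 = 14.5.
This falls in the class 178 to under 198: L = 178, F = 13, f = 14, h = 20.
Lower quartile ≈ 178 + ((14.5 − 13) / 14) × 20 = 180.1429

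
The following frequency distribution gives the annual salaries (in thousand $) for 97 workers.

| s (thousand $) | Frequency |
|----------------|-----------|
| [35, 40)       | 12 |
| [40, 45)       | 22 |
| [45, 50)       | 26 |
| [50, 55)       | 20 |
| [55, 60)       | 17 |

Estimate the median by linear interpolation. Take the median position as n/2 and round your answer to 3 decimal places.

Cumulative frequencies: 12, 34, 60, 80, 97
n = 97; position = n/2 = 48.5.
This falls in the class [45, 50): L = 45, F = 34, f = 26, h = 5.
Median ≈ 45 + ((48.5 − 34) / 26) × 5 = 47.7885

47.788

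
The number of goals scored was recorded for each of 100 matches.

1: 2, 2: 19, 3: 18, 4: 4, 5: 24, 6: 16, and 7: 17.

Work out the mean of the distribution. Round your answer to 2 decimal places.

Values: 1, 2, 3, 4, 5, 6, 7
Σfx = 2×1 + 19×2 + 18×3 + 4×4 + 24×5 + 16×6 + 17×7 = 445
n = Σf = 100
Mean = 445 / 100 = 4.4500

4.45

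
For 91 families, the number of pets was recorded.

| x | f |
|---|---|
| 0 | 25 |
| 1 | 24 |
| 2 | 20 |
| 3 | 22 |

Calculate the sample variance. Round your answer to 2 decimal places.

1.29

Values: 0, 1, 2, 3
n = 91, Σfx = 130, mean = 1.4286
Σfx² = 302
Σf(x − x̄)² = Σfx² − (Σfx)²/n = 302 − 130²/91 = 116.2857
Sample variance = 116.2857 / 90 = 1.2921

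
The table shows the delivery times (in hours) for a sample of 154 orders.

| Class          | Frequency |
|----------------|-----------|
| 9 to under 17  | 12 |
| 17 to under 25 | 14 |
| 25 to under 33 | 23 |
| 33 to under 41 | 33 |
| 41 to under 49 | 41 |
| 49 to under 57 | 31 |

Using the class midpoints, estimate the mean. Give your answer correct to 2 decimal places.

Midpoints: 13, 21, 29, 37, 45, 53
Σfm = 12×13 + 14×21 + 23×29 + 33×37 + 41×45 + 31×53 = 5826
n = Σf = 154
Mean = 5826 / 154 = 37.8312

37.83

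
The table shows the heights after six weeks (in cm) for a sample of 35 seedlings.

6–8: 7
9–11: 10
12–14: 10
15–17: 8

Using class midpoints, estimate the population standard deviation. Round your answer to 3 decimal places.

Midpoints: 7, 10, 13, 16
n = 35, Σfm = 407, mean = 11.6286
Σfm² = 5081
Σf(m − x̄)² = Σfm² − (Σfm)²/n = 5081 − 407²/35 = 348.1714
Population variance = 348.1714 / 35 = 9.9478
Standard deviation = √9.9478 = 3.1540

3.154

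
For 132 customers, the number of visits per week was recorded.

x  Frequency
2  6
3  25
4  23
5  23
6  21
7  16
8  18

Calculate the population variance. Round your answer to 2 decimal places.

Values: 2, 3, 4, 5, 6, 7, 8
n = 132, Σfx = 676, mean = 5.1212
Σfx² = 3884
Σf(x − x̄)² = Σfx² − (Σfx)²/n = 3884 − 676²/132 = 422.0606
Population variance = 422.0606 / 132 = 3.1974

3.20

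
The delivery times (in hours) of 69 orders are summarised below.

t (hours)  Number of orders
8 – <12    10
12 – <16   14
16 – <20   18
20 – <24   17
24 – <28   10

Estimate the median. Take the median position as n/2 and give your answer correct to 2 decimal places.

Cumulative frequencies: 10, 24, 42, 59, 69
n = 69; position = n/2 = 34.5.
This falls in the class 16 – <20: L = 16, F = 24, f = 18, h = 4.
Median ≈ 16 + ((34.5 − 24) / 18) × 4 = 18.3333

18.33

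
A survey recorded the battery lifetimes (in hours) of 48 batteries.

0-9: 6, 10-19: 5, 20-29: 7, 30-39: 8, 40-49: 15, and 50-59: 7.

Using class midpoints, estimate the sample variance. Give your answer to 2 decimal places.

Midpoints: 4.5, 14.5, 24.5, 34.5, 44.5, 54.5
n = 48, Σfm = 1596, mean = 33.2500
Σfm² = 65392
Σf(m − x̄)² = Σfm² − (Σfm)²/n = 65392 − 1596²/48 = 12325.0000
Sample variance = 12325.0000 / 47 = 262.2340

262.23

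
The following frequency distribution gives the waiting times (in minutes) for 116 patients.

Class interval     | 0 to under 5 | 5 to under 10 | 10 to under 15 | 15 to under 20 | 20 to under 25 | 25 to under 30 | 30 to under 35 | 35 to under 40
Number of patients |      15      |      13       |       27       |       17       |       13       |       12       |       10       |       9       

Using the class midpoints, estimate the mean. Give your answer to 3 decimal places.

17.716

Midpoints: 2.5, 7.5, 12.5, 17.5, 22.5, 27.5, 32.5, 37.5
Σfm = 15×2.5 + 13×7.5 + 27×12.5 + 17×17.5 + 13×22.5 + 12×27.5 + 10×32.5 + 9×37.5 = 2055
n = Σf = 116
Mean = 2055 / 116 = 17.7155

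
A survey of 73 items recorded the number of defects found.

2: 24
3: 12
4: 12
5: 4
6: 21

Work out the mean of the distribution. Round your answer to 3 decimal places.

3.808

Values: 2, 3, 4, 5, 6
Σfx = 24×2 + 12×3 + 12×4 + 4×5 + 21×6 = 278
n = Σf = 73
Mean = 278 / 73 = 3.8082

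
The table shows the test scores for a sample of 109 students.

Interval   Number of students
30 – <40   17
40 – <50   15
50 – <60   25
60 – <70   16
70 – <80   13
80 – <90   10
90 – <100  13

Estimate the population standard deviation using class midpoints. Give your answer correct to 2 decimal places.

19.09

Midpoints: 35, 45, 55, 65, 75, 85, 95
n = 109, Σfm = 6745, mean = 61.8807
Σfm² = 457125
Σf(m − x̄)² = Σfm² − (Σfm)²/n = 457125 − 6745²/109 = 39739.4495
Population variance = 39739.4495 / 109 = 364.5821
Standard deviation = √364.5821 = 19.0940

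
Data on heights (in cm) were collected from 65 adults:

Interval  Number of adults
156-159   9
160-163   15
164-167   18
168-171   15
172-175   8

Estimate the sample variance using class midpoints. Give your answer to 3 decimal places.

24.485

Midpoints: 157.5, 161.5, 165.5, 169.5, 173.5
n = 65, Σfm = 10749.5, mean = 165.3769
Σfm² = 1779286.25
Σf(m − x̄)² = Σfm² − (Σfm)²/n = 1779286.25 − 10749.5²/65 = 1567.0154
Sample variance = 1567.0154 / 64 = 24.4846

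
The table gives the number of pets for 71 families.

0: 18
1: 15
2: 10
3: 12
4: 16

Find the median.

Cumulative frequencies: 18, 33, 43, 55, 71
n = 71, so the median is the value in position (n+1)/2 = 36.
Position 36 falls at value 2.

2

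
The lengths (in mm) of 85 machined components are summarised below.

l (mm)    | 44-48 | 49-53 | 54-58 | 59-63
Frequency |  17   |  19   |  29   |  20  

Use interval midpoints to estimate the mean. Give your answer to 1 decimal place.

54.1

Midpoints: 46, 51, 56, 61
Σfm = 17×46 + 19×51 + 29×56 + 20×61 = 4595
n = Σf = 85
Mean = 4595 / 85 = 54.0588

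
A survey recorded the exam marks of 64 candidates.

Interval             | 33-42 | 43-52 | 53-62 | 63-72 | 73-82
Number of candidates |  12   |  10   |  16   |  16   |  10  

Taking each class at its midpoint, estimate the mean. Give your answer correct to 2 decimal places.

Midpoints: 37.5, 47.5, 57.5, 67.5, 77.5
Σfm = 12×37.5 + 10×47.5 + 16×57.5 + 16×67.5 + 10×77.5 = 3700
n = Σf = 64
Mean = 3700 / 64 = 57.8125

57.81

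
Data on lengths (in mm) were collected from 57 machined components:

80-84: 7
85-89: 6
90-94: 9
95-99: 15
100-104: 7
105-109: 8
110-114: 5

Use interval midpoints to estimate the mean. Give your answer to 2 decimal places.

96.65

Midpoints: 82, 87, 92, 97, 102, 107, 112
Σfm = 7×82 + 6×87 + 9×92 + 15×97 + 7×102 + 8×107 + 5×112 = 5509
n = Σf = 57
Mean = 5509 / 57 = 96.6491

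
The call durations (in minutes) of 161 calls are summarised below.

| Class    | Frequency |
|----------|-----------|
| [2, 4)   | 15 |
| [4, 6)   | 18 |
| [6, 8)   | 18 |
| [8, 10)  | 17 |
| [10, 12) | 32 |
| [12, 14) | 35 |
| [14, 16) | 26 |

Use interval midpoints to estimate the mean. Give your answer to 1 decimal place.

10.0

Midpoints: 3, 5, 7, 9, 11, 13, 15
Σfm = 15×3 + 18×5 + 18×7 + 17×9 + 32×11 + 35×13 + 26×15 = 1611
n = Σf = 161
Mean = 1611 / 161 = 10.0062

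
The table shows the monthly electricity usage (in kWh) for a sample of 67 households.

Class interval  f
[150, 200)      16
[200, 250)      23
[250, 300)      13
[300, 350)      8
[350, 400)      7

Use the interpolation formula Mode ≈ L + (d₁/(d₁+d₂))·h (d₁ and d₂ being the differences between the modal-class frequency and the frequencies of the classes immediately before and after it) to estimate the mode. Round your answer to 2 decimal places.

220.59

Modal class: [200, 250) (highest frequency 23).
d₁ = 23 − 16 = 7, d₂ = 23 − 13 = 10
Mode ≈ 200 + (7/(7+10)) × 50 = 200 + 20.5882 = 220.5882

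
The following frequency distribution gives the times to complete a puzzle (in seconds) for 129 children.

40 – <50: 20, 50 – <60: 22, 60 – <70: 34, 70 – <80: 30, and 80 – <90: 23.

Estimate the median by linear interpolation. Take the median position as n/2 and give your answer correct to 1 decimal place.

Cumulative frequencies: 20, 42, 76, 106, 129
n = 129; position = n/2 = 64.5.
This falls in the class 60 – <70: L = 60, F = 42, f = 34, h = 10.
Median ≈ 60 + ((64.5 − 42) / 34) × 10 = 66.6176

66.6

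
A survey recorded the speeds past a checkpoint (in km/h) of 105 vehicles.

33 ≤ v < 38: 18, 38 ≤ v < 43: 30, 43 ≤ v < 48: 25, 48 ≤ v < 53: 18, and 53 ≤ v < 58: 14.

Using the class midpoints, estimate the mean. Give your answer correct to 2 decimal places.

Midpoints: 35.5, 40.5, 45.5, 50.5, 55.5
Σfm = 18×35.5 + 30×40.5 + 25×45.5 + 18×50.5 + 14×55.5 = 4677.5
n = Σf = 105
Mean = 4677.5 / 105 = 44.5476

44.55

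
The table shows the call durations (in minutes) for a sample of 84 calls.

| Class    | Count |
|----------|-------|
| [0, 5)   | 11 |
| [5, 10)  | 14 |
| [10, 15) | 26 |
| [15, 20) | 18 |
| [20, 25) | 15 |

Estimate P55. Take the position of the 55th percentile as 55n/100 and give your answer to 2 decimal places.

Cumulative frequencies: 11, 25, 51, 69, 84
n = 84; position = 55n/100 = 46.2.
This falls in the class [10, 15): L = 10, F = 25, f = 26, h = 5.
55th percentile ≈ 10 + ((46.2 − 25) / 26) × 5 = 14.0769

14.08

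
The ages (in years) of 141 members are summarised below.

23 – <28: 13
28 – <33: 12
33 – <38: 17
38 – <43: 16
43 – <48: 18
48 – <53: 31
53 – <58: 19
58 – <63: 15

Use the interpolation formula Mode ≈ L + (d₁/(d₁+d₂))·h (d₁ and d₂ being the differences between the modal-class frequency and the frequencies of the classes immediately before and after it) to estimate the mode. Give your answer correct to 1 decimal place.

50.6

Modal class: 48 – <53 (highest frequency 31).
d₁ = 31 − 18 = 13, d₂ = 31 − 19 = 12
Mode ≈ 48 + (13/(13+12)) × 5 = 48 + 2.6000 = 50.6000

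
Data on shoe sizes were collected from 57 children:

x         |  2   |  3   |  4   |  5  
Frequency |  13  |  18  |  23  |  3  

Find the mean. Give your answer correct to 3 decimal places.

3.281

Values: 2, 3, 4, 5
Σfx = 13×2 + 18×3 + 23×4 + 3×5 = 187
n = Σf = 57
Mean = 187 / 57 = 3.2807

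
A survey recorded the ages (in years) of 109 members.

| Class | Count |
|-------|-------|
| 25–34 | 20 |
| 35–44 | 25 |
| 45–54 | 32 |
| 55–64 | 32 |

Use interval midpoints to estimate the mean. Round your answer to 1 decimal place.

46.5

Midpoints: 29.5, 39.5, 49.5, 59.5
Σfm = 20×29.5 + 25×39.5 + 32×49.5 + 32×59.5 = 5065.5
n = Σf = 109
Mean = 5065.5 / 109 = 46.4725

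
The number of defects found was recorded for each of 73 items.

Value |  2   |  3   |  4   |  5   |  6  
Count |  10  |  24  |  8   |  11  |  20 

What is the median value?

Cumulative frequencies: 10, 34, 42, 53, 73
n = 73, so the median is the value in position (n+1)/2 = 37.
Position 37 falls at value 4.

4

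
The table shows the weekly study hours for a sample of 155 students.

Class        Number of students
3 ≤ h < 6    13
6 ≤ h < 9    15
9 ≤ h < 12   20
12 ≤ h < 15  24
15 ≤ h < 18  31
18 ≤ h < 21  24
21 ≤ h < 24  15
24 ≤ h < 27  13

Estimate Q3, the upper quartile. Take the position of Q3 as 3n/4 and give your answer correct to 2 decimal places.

19.66

Cumulative frequencies: 13, 28, 48, 72, 103, 127, 142, 155
n = 155; position = 3n/4 = 116.25.
This falls in the class 18 ≤ h < 21: L = 18, F = 103, f = 24, h = 3.
Upper quartile ≈ 18 + ((116.25 − 103) / 24) × 3 = 19.6562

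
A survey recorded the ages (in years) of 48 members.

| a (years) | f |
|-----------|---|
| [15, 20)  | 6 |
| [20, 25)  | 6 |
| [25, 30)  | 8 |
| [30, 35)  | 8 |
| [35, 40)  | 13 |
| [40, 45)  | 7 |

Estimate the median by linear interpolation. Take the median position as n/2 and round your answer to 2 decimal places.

Cumulative frequencies: 6, 12, 20, 28, 41, 48
n = 48; position = n/2 = 24.
This falls in the class [30, 35): L = 30, F = 20, f = 8, h = 5.
Median ≈ 30 + ((24 − 20) / 8) × 5 = 32.5000

32.50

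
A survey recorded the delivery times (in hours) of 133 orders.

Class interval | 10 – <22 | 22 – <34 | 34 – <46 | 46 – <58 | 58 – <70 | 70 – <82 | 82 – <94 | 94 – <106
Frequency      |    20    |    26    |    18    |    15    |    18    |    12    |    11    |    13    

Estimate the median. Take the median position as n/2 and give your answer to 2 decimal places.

Cumulative frequencies: 20, 46, 64, 79, 97, 109, 120, 133
n = 133; position = n/2 = 66.5.
This falls in the class 46 – <58: L = 46, F = 64, f = 15, h = 12.
Median ≈ 46 + ((66.5 − 64) / 15) × 12 = 48.0000

48.00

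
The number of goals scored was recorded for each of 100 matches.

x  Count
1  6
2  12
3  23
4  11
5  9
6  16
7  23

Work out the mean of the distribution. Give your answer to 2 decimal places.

Values: 1, 2, 3, 4, 5, 6, 7
Σfx = 6×1 + 12×2 + 23×3 + 11×4 + 9×5 + 16×6 + 23×7 = 445
n = Σf = 100
Mean = 445 / 100 = 4.4500

4.45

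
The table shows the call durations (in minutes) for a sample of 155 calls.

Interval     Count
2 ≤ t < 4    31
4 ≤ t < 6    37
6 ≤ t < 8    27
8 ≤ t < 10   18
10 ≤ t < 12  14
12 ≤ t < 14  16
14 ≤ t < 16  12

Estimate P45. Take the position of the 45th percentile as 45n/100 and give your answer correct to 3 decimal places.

6.130

Cumulative frequencies: 31, 68, 95, 113, 127, 143, 155
n = 155; position = 45n/100 = 69.75.
This falls in the class 6 ≤ t < 8: L = 6, F = 68, f = 27, h = 2.
45th percentile ≈ 6 + ((69.75 − 68) / 27) × 2 = 6.1296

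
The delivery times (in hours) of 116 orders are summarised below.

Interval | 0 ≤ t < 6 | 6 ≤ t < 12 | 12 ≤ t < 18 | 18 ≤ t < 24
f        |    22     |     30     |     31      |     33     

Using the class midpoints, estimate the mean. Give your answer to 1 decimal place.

12.9

Midpoints: 3, 9, 15, 21
Σfm = 22×3 + 30×9 + 31×15 + 33×21 = 1494
n = Σf = 116
Mean = 1494 / 116 = 12.8793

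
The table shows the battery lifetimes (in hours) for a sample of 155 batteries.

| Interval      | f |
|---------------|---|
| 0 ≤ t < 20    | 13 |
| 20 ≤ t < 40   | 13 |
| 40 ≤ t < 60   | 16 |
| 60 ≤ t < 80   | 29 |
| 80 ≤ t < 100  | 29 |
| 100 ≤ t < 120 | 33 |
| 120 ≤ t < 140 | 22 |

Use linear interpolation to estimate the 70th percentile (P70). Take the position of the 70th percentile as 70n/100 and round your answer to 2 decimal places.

105.15

Cumulative frequencies: 13, 26, 42, 71, 100, 133, 155
n = 155; position = 70n/100 = 108.5.
This falls in the class 100 ≤ t < 120: L = 100, F = 100, f = 33, h = 20.
70th percentile ≈ 100 + ((108.5 − 100) / 33) × 20 = 105.1515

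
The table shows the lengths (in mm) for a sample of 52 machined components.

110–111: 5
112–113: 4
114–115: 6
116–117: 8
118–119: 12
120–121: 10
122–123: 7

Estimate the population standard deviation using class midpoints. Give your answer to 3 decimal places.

3.626

Midpoints: 110.5, 112.5, 114.5, 116.5, 118.5, 120.5, 122.5
n = 52, Σfm = 6106, mean = 117.4231
Σfm² = 717669
Σf(m − x̄)² = Σfm² − (Σfm)²/n = 717669 − 6106²/52 = 683.6923
Population variance = 683.6923 / 52 = 13.1479
Standard deviation = √13.1479 = 3.6260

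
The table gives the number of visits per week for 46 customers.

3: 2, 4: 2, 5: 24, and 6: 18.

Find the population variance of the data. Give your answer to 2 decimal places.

0.54

Values: 3, 4, 5, 6
n = 46, Σfx = 242, mean = 5.2609
Σfx² = 1298
Σf(x − x̄)² = Σfx² − (Σfx)²/n = 1298 − 242²/46 = 24.8696
Population variance = 24.8696 / 46 = 0.5406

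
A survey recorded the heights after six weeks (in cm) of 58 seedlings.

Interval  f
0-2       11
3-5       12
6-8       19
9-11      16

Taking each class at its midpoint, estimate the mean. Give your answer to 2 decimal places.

6.07

Midpoints: 1, 4, 7, 10
Σfm = 11×1 + 12×4 + 19×7 + 16×10 = 352
n = Σf = 58
Mean = 352 / 58 = 6.0690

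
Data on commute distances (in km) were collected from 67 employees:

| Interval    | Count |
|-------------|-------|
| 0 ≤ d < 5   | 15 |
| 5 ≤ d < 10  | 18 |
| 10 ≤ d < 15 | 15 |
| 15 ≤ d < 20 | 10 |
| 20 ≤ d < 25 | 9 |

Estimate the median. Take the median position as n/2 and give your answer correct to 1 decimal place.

Cumulative frequencies: 15, 33, 48, 58, 67
n = 67; position = n/2 = 33.5.
This falls in the class 10 ≤ d < 15: L = 10, F = 33, f = 15, h = 5.
Median ≈ 10 + ((33.5 − 33) / 15) × 5 = 10.1667

10.2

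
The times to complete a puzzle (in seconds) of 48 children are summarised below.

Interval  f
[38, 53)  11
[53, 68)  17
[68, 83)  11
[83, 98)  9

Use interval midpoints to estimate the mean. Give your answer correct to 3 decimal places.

66.125

Midpoints: 45.5, 60.5, 75.5, 90.5
Σfm = 11×45.5 + 17×60.5 + 11×75.5 + 9×90.5 = 3174
n = Σf = 48
Mean = 3174 / 48 = 66.1250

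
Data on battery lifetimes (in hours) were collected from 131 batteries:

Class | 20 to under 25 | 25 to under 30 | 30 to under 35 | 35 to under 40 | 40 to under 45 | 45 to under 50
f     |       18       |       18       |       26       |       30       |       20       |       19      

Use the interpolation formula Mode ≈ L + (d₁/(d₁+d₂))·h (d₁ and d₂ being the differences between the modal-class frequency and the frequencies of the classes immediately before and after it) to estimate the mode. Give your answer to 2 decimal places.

Modal class: 35 to under 40 (highest frequency 30).
d₁ = 30 − 26 = 4, d₂ = 30 − 20 = 10
Mode ≈ 35 + (4/(4+10)) × 5 = 35 + 1.4286 = 36.4286

36.43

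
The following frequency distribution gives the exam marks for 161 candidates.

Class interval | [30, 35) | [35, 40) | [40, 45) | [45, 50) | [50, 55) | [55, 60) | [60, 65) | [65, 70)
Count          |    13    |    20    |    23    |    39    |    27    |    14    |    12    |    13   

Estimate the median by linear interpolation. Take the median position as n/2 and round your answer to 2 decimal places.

48.14

Cumulative frequencies: 13, 33, 56, 95, 122, 136, 148, 161
n = 161; position = n/2 = 80.5.
This falls in the class [45, 50): L = 45, F = 56, f = 39, h = 5.
Median ≈ 45 + ((80.5 − 56) / 39) × 5 = 48.1410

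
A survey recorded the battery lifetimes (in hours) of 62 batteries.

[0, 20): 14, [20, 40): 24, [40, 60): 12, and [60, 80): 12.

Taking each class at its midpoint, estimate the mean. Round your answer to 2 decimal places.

Midpoints: 10, 30, 50, 70
Σfm = 14×10 + 24×30 + 12×50 + 12×70 = 2300
n = Σf = 62
Mean = 2300 / 62 = 37.0968

37.10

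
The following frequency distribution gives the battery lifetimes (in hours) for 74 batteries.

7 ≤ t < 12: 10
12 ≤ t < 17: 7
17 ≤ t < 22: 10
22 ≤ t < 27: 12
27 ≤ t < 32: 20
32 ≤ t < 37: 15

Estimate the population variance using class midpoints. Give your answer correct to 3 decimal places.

70.197

Midpoints: 9.5, 14.5, 19.5, 24.5, 29.5, 34.5
n = 74, Σfm = 1793, mean = 24.2297
Σfm² = 48638.5
Σf(m − x̄)² = Σfm² − (Σfm)²/n = 48638.5 − 1793²/74 = 5194.5946
Population variance = 5194.5946 / 74 = 70.1972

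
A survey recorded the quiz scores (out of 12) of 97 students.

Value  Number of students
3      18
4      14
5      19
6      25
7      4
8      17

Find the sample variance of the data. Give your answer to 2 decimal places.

Values: 3, 4, 5, 6, 7, 8
n = 97, Σfx = 519, mean = 5.3505
Σfx² = 3045
Σf(x − x̄)² = Σfx² − (Σfx)²/n = 3045 − 519²/97 = 268.0825
Sample variance = 268.0825 / 96 = 2.7925

2.79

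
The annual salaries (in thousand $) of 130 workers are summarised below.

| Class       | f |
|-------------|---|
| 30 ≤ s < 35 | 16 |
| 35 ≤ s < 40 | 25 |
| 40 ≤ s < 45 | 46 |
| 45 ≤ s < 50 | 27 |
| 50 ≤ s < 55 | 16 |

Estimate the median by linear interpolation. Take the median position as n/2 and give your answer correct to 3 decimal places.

Cumulative frequencies: 16, 41, 87, 114, 130
n = 130; position = n/2 = 65.
This falls in the class 40 ≤ s < 45: L = 40, F = 41, f = 46, h = 5.
Median ≈ 40 + ((65 − 41) / 46) × 5 = 42.6087

42.609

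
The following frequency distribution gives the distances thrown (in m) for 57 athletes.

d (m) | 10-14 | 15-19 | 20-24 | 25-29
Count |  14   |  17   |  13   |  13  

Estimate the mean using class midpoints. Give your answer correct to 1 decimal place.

Midpoints: 12, 17, 22, 27
Σfm = 14×12 + 17×17 + 13×22 + 13×27 = 1094
n = Σf = 57
Mean = 1094 / 57 = 19.1930

19.2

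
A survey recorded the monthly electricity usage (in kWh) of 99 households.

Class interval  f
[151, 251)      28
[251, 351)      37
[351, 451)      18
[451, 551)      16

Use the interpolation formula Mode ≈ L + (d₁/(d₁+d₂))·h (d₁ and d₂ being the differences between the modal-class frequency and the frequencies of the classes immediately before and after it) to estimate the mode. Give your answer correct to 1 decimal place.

283.1

Modal class: [251, 351) (highest frequency 37).
d₁ = 37 − 28 = 9, d₂ = 37 − 18 = 19
Mode ≈ 251 + (9/(9+19)) × 100 = 251 + 32.1429 = 283.1429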